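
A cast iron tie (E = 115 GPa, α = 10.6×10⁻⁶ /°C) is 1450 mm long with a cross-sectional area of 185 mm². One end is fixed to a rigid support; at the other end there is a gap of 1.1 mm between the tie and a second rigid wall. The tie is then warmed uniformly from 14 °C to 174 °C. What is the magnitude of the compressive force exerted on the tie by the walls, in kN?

Free thermal elongation = αΔT L = 10.6×10⁻⁶ × 160 × 1450 = 2.459 mm.
This exceeds the 1.1 mm gap, so the wall pushes back. The portion of expansion that must be recovered elastically is δ_free − gap = 2.459 − 1.1 = 1.359 mm.
That suppressed elongation corresponds to σ = E·Δ/L = 115×10³ × 1.359/1450 = 107.8 MPa.
P = σA = 107.8 × 185 = 19.94 kN.

P ≈ 19.9 kN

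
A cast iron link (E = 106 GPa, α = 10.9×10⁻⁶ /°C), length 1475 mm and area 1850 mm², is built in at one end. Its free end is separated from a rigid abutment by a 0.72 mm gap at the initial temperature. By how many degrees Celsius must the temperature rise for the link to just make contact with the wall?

The gap closes when αΔT L = 0.72 mm, since the link is still unstressed at that instant.
So ΔT = g/(αL) = 0.72/(10.9×10⁻⁶ × 1475) = 44.78 °C.

ΔT ≈ 44.8 °C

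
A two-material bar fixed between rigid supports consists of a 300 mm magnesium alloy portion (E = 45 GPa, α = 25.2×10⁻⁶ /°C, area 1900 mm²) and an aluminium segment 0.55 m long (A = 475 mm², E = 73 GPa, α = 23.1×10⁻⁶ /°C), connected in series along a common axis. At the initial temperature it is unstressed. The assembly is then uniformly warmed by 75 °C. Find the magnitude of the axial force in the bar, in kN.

P ≈ 78.5 kN (compressive)

With the walls removed the bar would change length by δ_free = Σ αᵢΔT Lᵢ = 25.2×10⁻⁶×75×300 + 23.1×10⁻⁶×75×550 = 1.52 mm.
The walls prevent any net length change, so an axial force P (same in every segment) develops. Compatibility: P · Σ Lᵢ/(AᵢEᵢ) = δ_free.
Σ Lᵢ/(AᵢEᵢ) = 300/(1900×45×10³) + 550/(475×73×10³) = 1.937×10⁻⁵ mm/N.
Hence P = δ_free / Σ(L/AE) = 1.52/1.937×10⁻⁵ = 78.46 kN (compressive).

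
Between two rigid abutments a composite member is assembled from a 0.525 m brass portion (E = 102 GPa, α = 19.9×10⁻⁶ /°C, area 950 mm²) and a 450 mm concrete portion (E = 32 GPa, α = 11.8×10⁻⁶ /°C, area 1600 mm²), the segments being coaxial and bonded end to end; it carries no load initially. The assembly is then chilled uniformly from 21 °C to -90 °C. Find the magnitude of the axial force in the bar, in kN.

P ≈ 123 kN (tensile)

Free thermal contraction of the whole bar: Σ αᵢΔT Lᵢ = 19.9×10⁻⁶×111×525 + 11.8×10⁻⁶×111×450 = 1.749 mm.
The walls prevent any net length change, so an axial force P (same in every segment) develops. Compatibility: P · Σ Lᵢ/(AᵢEᵢ) = δ_free.
The series flexibility is Σ Lᵢ/(AᵢEᵢ) = 525/(950×102×10³) + 450/(1600×32×10³) = 1.421×10⁻⁵ mm/N.
Hence P = δ_free / Σ(L/AE) = 1.749/1.421×10⁻⁵ = 123.1 kN (tensile).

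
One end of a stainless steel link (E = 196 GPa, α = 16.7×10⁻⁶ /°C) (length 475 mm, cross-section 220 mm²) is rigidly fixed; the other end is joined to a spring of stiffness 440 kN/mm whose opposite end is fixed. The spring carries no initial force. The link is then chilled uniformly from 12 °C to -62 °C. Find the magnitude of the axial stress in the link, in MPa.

σ ≈ 201 MPa (tensile)

Free thermal contraction: δ_free = αΔT L = 16.7×10⁻⁶ × 74 × 475 = 0.587 mm.
Let P be the tensile force in the spring. The link extends elastically by PL/(AE) and the spring stretches by P/k; together these equal δ_free.
So P = δ_free / [L/(AE) + 1/k] = 0.587 / [ 475/(220×196×10³) + 1/(440×10³) ].
P = 0.587 / 1.329×10⁻⁵ = 44170 N.
σ = P/A = 44170/220 = 200.8 MPa.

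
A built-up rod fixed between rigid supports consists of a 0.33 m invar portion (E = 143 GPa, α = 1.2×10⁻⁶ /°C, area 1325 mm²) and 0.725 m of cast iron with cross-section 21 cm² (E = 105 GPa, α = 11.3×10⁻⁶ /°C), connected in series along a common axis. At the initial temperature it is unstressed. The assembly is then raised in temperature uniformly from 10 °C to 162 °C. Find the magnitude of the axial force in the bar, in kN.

P ≈ 260 kN (compressive)

With the walls removed the bar would change length by δ_free = Σ αᵢΔT Lᵢ = 1.2×10⁻⁶×152×330 + 11.3×10⁻⁶×152×725 = 1.305 mm.
The rigid supports impose zero overall length change; the single axial force P common to all segments must satisfy P Σ Lᵢ/(AᵢEᵢ) = δ_free.
Σ Lᵢ/(AᵢEᵢ) = 330/(1325×143×10³) + 725/(2100×105×10³) = 5.03×10⁻⁶ mm/N.
So P = 1.305 / 5.03×10⁻⁶ = 259.6 kN, compressive.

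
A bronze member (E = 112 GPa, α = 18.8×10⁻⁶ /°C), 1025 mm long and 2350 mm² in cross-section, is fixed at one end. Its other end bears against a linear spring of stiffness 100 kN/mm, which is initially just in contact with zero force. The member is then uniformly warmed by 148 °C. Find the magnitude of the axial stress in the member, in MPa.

Free thermal expansion: δ_free = αΔT L = 18.8×10⁻⁶ × 148 × 1025 = 2.852 mm.
Let P be the compressive force at the spring. The member shortens elastically by PL/(AE) and the spring compresses by P/k; together these equal δ_free.
So P = δ_free / [L/(AE) + 1/k] = 2.852 / [ 1025/(2350×112×10³) + 1/(100×10³) ].
P = 2.852 / 1.389×10⁻⁵ = 205300 N.
σ = P/A = 205300/2350 = 87.34 MPa.

σ ≈ 87.3 MPa (compressive)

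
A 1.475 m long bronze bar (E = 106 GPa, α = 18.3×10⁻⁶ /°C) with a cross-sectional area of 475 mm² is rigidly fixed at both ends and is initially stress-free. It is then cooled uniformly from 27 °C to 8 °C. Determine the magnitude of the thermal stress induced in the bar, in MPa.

With length fixed, the mechanical strain must cancel the thermal strain αΔT = 18.3×10⁻⁶ × 19 = 347.7×10⁻⁶.
Hence σ = E·αΔT = 106×10³ × 347.7×10⁻⁶ = 36.86 MPa, tensile.

σ ≈ 36.9 MPa (tensile)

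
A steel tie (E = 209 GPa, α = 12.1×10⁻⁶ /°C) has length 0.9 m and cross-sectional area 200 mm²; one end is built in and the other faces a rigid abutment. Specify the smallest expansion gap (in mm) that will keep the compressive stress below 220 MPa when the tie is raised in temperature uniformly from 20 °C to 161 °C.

g ≈ 0.588 mm

With no wall the tie would lengthen by αΔT L = 12.1×10⁻⁶ × 141 × 900 = 1.535 mm.
A stress of 220 MPa corresponds to the wall pushing the tie back by σL/E = 220×900/(209×10³) = 0.9474 mm.
The gap must absorb the remainder: g_min = 1.535 − 0.9474 = 0.5881 mm.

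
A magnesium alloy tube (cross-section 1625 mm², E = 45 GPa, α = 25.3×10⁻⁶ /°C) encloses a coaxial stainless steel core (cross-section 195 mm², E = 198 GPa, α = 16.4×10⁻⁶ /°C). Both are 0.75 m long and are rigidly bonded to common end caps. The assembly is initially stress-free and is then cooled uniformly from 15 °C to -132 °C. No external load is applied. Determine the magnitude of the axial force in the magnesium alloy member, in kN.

P ≈ 33.1 kN (tensile in the magnesium alloy)

The magnesium alloy has the larger α, so on cooling it would change length more than the stainless steel if both were free. The rigid plates force a common final length, so the magnesium alloy is put into tension and the stainless steel into compression, with equal and opposite forces P (no external load).
Equating the net (thermal + elastic) strains gives |α₁ − α₂|·ΔT = P·[1/(A₁E₁) + 1/(A₂E₂)].
|α₁ − α₂|·ΔT = 8.9×10⁻⁶ × 147 = 0.001308.
1/(A₁E₁) + 1/(A₂E₂) = 1/(1625×45×10³) + 1/(195×198×10³) = 3.958×10⁻⁸ N⁻¹.
P = 0.001308 / 3.958×10⁻⁸ = 33060 N = 33.06 kN.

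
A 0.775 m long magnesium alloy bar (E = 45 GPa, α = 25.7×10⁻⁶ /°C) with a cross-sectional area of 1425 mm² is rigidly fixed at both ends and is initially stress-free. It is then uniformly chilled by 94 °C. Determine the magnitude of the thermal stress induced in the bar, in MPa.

The supports are rigid, so the total axial strain is zero. The restrained thermal strain is ε = αΔT = 25.7×10⁻⁶ × 94 = 2415.8×10⁻⁶.
The stress required to suppress this strain is σ = Eε = 45×10³ × 2415.8×10⁻⁶ = 108.7 MPa, tensile since the bar is trying to contract.

σ ≈ 109 MPa (tensile)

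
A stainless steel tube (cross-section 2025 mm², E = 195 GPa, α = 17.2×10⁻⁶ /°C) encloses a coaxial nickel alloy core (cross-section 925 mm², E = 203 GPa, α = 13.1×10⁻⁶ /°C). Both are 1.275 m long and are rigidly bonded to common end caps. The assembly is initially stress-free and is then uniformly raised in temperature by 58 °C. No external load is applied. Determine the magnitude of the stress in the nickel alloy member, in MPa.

Equilibrium of a rigid end plate with no external load gives equal and opposite internal forces ±P in the two members. Since α_{stainless steel} > α_{nickel alloy}, heating drives the stainless steel into compression and the nickel alloy into tension.
Compatibility of the two members (thermal + elastic change equal): (α₁ − α₂)ΔT = P·[1/(A₁E₁) + 1/(A₂E₂)].
|α₁ − α₂|·ΔT = 4.1×10⁻⁶ × 58 = 0.0002378.
1/(A₁E₁) + 1/(A₂E₂) = 1/(2025×195×10³) + 1/(925×203×10³) = 7.858×10⁻⁹ N⁻¹.
P = 0.0002378 / 7.858×10⁻⁹ = 30260 N = 30.26 kN.
σ_{nickel alloy} = P/A₂ = 30260/925 = 32.72 MPa, tensile.

σ ≈ 32.7 MPa (tensile)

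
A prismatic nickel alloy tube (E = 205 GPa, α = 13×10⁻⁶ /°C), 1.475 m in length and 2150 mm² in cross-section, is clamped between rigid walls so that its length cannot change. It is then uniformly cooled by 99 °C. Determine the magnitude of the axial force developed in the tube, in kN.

P ≈ 567 kN (tensile)

The ends cannot move, so σ = EαΔT = 205×10³ × 13×10⁻⁶ × 99 = 263.8 MPa.
Then P = σA = 263.8 × 2150 mm² = 567.2 kN, tensile.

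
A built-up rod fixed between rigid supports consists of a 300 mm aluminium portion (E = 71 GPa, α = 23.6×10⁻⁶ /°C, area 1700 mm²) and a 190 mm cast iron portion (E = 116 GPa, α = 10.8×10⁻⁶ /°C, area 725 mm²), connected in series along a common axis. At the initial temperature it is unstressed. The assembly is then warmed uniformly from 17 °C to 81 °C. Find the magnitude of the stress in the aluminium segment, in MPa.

σ ≈ 72.5 MPa (compressive)

Free thermal expansion of the whole bar: Σ αᵢΔT Lᵢ = 23.6×10⁻⁶×64×300 + 10.8×10⁻⁶×64×190 = 0.5844 mm.
Since the ends are fixed, an axial force P builds up, equal in every segment, with P · Σ Lᵢ/(AᵢEᵢ) = δ_free.
The series flexibility is Σ Lᵢ/(AᵢEᵢ) = 300/(1700×71×10³) + 190/(725×116×10³) = 4.745×10⁻⁶ mm/N.
So P = 0.5844 / 4.745×10⁻⁶ = 123.2 kN, compressive.
σ_{aluminium} = P / A = 123200 / 1700 = 72.46 MPa.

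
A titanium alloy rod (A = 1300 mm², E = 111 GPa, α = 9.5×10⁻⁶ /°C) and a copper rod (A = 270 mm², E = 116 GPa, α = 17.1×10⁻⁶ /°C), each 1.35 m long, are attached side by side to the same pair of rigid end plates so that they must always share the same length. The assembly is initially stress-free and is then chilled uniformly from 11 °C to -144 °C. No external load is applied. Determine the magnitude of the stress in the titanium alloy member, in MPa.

Equilibrium of a rigid end plate with no external load gives equal and opposite internal forces ±P in the two members. Since α_{copper} > α_{titanium alloy}, cooling drives the copper into tension and the titanium alloy into compression.
Setting the final lengths equal and cancelling L: (α₁ − α₂)ΔT = P/(A₁E₁) + P/(A₂E₂).
|α₁ − α₂|·ΔT = 7.6×10⁻⁶ × 155 = 0.001178.
1/(A₁E₁) + 1/(A₂E₂) = 1/(1300×111×10³) + 1/(270×116×10³) = 3.886×10⁻⁸ N⁻¹.
P = 0.001178 / 3.886×10⁻⁸ = 30320 N = 30.32 kN.
σ_{titanium alloy} = P/A₁ = 30320/1300 = 23.32 MPa, compressive.

σ ≈ 23.3 MPa (compressive)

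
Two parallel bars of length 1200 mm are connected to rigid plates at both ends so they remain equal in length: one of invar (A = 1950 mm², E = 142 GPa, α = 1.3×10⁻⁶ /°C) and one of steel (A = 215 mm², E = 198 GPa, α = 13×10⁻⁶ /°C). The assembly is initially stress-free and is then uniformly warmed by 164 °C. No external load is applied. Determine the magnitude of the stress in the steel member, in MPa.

Both members must finish at the same length. With the larger α, the steel tends to over-expand; the plates restrain it, putting the steel in compression and the invar in tension. With no external load the two internal forces are equal and opposite, magnitude P.
Equating the net (thermal + elastic) strains gives |α₁ − α₂|·ΔT = P·[1/(A₁E₁) + 1/(A₂E₂)].
|α₁ − α₂|·ΔT = 11.7×10⁻⁶ × 164 = 0.001919.
1/(A₁E₁) + 1/(A₂E₂) = 1/(1950×142×10³) + 1/(215×198×10³) = 2.71×10⁻⁸ N⁻¹.
So P = 0.001919 / 2.71×10⁻⁸ = 70.8 kN.
σ_{steel} = P/A₂ = 70800/215 = 329.3 MPa, compressive.

σ ≈ 329 MPa (compressive)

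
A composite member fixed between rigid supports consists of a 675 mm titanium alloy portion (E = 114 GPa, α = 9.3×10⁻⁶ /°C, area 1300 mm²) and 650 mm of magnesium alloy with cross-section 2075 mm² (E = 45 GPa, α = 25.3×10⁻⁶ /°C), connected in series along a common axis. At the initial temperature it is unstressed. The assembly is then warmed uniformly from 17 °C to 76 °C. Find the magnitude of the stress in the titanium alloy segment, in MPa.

σ ≈ 89.6 MPa (compressive)

With the walls removed the bar would change length by δ_free = Σ αᵢΔT Lᵢ = 9.3×10⁻⁶×59×675 + 25.3×10⁻⁶×59×650 = 1.341 mm.
The rigid supports impose zero overall length change; the single axial force P common to all segments must satisfy P Σ Lᵢ/(AᵢEᵢ) = δ_free.
The series flexibility is Σ Lᵢ/(AᵢEᵢ) = 675/(1300×114×10³) + 650/(2075×45×10³) = 1.152×10⁻⁵ mm/N.
So P = 1.341 / 1.152×10⁻⁵ = 116.4 kN, compressive.
σ_{titanium alloy} = P / A = 116400 / 1300 = 89.55 MPa.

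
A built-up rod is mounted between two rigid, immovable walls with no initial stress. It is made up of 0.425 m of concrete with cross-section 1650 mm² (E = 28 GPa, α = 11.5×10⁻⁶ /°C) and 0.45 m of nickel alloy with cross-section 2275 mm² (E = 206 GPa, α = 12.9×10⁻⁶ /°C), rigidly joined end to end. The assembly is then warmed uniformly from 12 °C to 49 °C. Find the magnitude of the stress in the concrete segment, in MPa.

If the supports were absent, the total length change would be Σ αᵢΔT Lᵢ = 11.5×10⁻⁶×37×425 + 12.9×10⁻⁶×37×450 = 0.3956 mm.
The walls prevent any net length change, so an axial force P (same in every segment) develops. Compatibility: P · Σ Lᵢ/(AᵢEᵢ) = δ_free.
Σ Lᵢ/(AᵢEᵢ) = 425/(1650×28×10³) + 450/(2275×206×10³) = 1.016×10⁻⁵ mm/N.
Hence P = δ_free / Σ(L/AE) = 0.3956/1.016×10⁻⁵ = 38.94 kN (compressive).
σ_{concrete} = P / A = 38940 / 1650 = 23.6 MPa.

σ ≈ 23.6 MPa (compressive)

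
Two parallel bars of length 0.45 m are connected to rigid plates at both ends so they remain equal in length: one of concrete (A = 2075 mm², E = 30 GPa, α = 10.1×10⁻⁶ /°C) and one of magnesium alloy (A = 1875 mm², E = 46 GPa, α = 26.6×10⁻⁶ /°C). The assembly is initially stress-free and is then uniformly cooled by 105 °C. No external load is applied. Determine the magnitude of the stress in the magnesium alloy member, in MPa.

σ ≈ 33.4 MPa (tensile)

Both members must finish at the same length. With the larger α, the magnesium alloy tends to over-contract; the plates restrain it, putting the magnesium alloy in tension and the concrete in compression. With no external load the two internal forces are equal and opposite, magnitude P.
Compatibility of the two members (thermal + elastic change equal): (α₁ − α₂)ΔT = P·[1/(A₁E₁) + 1/(A₂E₂)].
|α₁ − α₂|·ΔT = 16.5×10⁻⁶ × 105 = 0.001732.
1/(A₁E₁) + 1/(A₂E₂) = 1/(2075×30×10³) + 1/(1875×46×10³) = 2.766×10⁻⁸ N⁻¹.
So P = 0.001732 / 2.766×10⁻⁸ = 62.64 kN.
σ_{magnesium alloy} = P/A₂ = 62640/1875 = 33.41 MPa, tensile.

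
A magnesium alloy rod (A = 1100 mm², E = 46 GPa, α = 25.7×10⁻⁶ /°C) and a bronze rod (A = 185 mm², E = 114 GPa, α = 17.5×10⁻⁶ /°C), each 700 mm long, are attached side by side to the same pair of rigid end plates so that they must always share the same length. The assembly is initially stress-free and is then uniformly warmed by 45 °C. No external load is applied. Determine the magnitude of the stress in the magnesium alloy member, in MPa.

σ ≈ 4.99 MPa (compressive)

The magnesium alloy has the larger α, so on heating it would change length more than the bronze if both were free. The rigid plates force a common final length, so the magnesium alloy is put into compression and the bronze into tension, with equal and opposite forces P (no external load).
Setting the final lengths equal and cancelling L: (α₁ − α₂)ΔT = P/(A₁E₁) + P/(A₂E₂).
|α₁ − α₂|·ΔT = 8.2×10⁻⁶ × 45 = 0.000369.
1/(A₁E₁) + 1/(A₂E₂) = 1/(1100×46×10³) + 1/(185×114×10³) = 6.718×10⁻⁸ N⁻¹.
So P = 0.000369 / 6.718×10⁻⁸ = 5.493 kN.
σ_{magnesium alloy} = P/A₁ = 5493/1100 = 4.993 MPa, compressive.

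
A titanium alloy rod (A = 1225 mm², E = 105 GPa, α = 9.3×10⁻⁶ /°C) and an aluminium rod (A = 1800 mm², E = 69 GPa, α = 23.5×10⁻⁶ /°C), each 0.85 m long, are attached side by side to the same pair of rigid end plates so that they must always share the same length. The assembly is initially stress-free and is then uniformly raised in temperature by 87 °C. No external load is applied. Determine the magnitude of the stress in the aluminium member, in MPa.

σ ≈ 43.4 MPa (compressive)

The aluminium has the larger α, so on heating it would change length more than the titanium alloy if both were free. The rigid plates force a common final length, so the aluminium is put into compression and the titanium alloy into tension, with equal and opposite forces P (no external load).
Equating the net (thermal + elastic) strains gives |α₁ − α₂|·ΔT = P·[1/(A₁E₁) + 1/(A₂E₂)].
|α₁ − α₂|·ΔT = 14.2×10⁻⁶ × 87 = 0.001235.
1/(A₁E₁) + 1/(A₂E₂) = 1/(1225×105×10³) + 1/(1800×69×10³) = 1.583×10⁻⁸ N⁻¹.
P = 0.001235 / 1.583×10⁻⁸ = 78060 N = 78.06 kN.
σ_{aluminium} = P/A₂ = 78060/1800 = 43.37 MPa, compressive.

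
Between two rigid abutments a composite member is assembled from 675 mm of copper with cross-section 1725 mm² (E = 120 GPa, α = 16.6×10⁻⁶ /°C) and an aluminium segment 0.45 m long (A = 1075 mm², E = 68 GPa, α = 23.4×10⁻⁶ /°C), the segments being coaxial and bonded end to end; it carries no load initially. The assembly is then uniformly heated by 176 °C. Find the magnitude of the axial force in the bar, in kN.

P ≈ 406 kN (compressive)

With the walls removed the bar would change length by δ_free = Σ αᵢΔT Lᵢ = 16.6×10⁻⁶×176×675 + 23.4×10⁻⁶×176×450 = 3.825 mm.
The walls prevent any net length change, so an axial force P (same in every segment) develops. Compatibility: P · Σ Lᵢ/(AᵢEᵢ) = δ_free.
Σ Lᵢ/(AᵢEᵢ) = 675/(1725×120×10³) + 450/(1075×68×10³) = 9.417×10⁻⁶ mm/N.
P = 3.825 / 9.417×10⁻⁶ = 406200 N = 406.2 kN, compressive.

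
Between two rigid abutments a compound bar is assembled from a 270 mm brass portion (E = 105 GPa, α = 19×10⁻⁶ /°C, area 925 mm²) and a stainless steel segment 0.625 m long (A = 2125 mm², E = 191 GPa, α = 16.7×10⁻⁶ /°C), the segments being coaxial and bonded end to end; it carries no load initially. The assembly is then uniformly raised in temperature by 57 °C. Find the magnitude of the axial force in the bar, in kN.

With the walls removed the bar would change length by δ_free = Σ αᵢΔT Lᵢ = 19×10⁻⁶×57×270 + 16.7×10⁻⁶×57×625 = 0.8873 mm.
The walls prevent any net length change, so an axial force P (same in every segment) develops. Compatibility: P · Σ Lᵢ/(AᵢEᵢ) = δ_free.
The series flexibility is Σ Lᵢ/(AᵢEᵢ) = 270/(925×105×10³) + 625/(2125×191×10³) = 4.32×10⁻⁶ mm/N.
So P = 0.8873 / 4.32×10⁻⁶ = 205.4 kN, compressive.

P ≈ 205 kN (compressive)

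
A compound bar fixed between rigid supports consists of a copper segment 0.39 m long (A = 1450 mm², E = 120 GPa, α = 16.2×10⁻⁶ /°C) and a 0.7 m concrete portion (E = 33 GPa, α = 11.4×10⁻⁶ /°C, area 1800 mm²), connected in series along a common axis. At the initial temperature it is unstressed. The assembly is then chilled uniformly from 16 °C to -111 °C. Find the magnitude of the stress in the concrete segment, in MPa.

σ ≈ 71.9 MPa (tensile)

If the supports were absent, the total length change would be Σ αᵢΔT Lᵢ = 16.2×10⁻⁶×127×390 + 11.4×10⁻⁶×127×700 = 1.816 mm.
The rigid supports impose zero overall length change; the single axial force P common to all segments must satisfy P Σ Lᵢ/(AᵢEᵢ) = δ_free.
The series flexibility is Σ Lᵢ/(AᵢEᵢ) = 390/(1450×120×10³) + 700/(1800×33×10³) = 1.403×10⁻⁵ mm/N.
P = 1.816 / 1.403×10⁻⁵ = 129500 N = 129.5 kN, tensile.
σ_{concrete} = P / A = 129500 / 1800 = 71.92 MPa.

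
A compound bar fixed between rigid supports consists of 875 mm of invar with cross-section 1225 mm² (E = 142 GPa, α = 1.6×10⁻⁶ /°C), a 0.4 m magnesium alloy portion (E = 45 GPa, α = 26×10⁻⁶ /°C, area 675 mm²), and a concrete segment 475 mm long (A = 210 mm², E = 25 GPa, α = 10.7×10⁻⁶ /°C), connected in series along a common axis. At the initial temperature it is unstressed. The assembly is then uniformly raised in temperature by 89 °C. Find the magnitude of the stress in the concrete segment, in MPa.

σ ≈ 65.8 MPa (compressive)

With the walls removed the bar would change length by δ_free = Σ αᵢΔT Lᵢ = 1.6×10⁻⁶×89×875 + 26×10⁻⁶×89×400 + 10.7×10⁻⁶×89×475 = 1.503 mm.
Since the ends are fixed, an axial force P builds up, equal in every segment, with P · Σ Lᵢ/(AᵢEᵢ) = δ_free.
Σ Lᵢ/(AᵢEᵢ) = 875/(1225×142×10³) + 400/(675×45×10³) + 475/(210×25×10³) = 0.0001087 mm/N.
Hence P = δ_free / Σ(L/AE) = 1.503/0.0001087 = 13.83 kN (compressive).
σ_{concrete} = P / A = 13830 / 210 = 65.84 MPa.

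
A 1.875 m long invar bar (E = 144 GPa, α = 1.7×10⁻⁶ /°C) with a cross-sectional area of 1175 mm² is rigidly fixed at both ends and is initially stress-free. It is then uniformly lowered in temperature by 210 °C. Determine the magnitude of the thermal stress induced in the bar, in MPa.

With length fixed, the mechanical strain must cancel the thermal strain αΔT = 1.7×10⁻⁶ × 210 = 357×10⁻⁶.
Hence σ = E·αΔT = 144×10³ × 357×10⁻⁶ = 51.41 MPa, tensile.

σ ≈ 51.4 MPa (tensile)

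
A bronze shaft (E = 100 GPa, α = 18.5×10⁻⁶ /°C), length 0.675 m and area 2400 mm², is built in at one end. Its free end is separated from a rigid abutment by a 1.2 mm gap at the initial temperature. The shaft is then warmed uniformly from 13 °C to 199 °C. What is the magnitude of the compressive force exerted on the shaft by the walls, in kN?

If the wall were absent the shaft would grow by αΔT L = 18.5×10⁻⁶ × 186 × 675 = 2.323 mm.
After closing the 1.2 mm clearance, 2.323 − 1.2 = 1.123 mm of expansion remains to be suppressed by the wall.
So σ = E(δ_free − g)/L = 100×10³ × 1.123/675 = 166.3 MPa.
Force on the wall = σA = 166.3 × 2400 mm² = 399.2 kN.

P ≈ 399 kN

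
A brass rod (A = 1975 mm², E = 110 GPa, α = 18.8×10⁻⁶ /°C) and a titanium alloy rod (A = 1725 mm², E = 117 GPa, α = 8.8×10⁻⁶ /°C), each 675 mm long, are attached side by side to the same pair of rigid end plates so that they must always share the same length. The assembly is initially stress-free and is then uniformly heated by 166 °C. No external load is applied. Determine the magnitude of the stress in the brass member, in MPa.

Equilibrium of a rigid end plate with no external load gives equal and opposite internal forces ±P in the two members. Since α_{brass} > α_{titanium alloy}, heating drives the brass into compression and the titanium alloy into tension.
Compatibility of the two members (thermal + elastic change equal): (α₁ − α₂)ΔT = P·[1/(A₁E₁) + 1/(A₂E₂)].
|α₁ − α₂|·ΔT = 10×10⁻⁶ × 166 = 0.00166.
1/(A₁E₁) + 1/(A₂E₂) = 1/(1975×110×10³) + 1/(1725×117×10³) = 9.558×10⁻⁹ N⁻¹.
P = 0.00166 / 9.558×10⁻⁹ = 173700 N = 173.7 kN.
σ_{brass} = P/A₁ = 173700/1975 = 87.94 MPa, compressive.

σ ≈ 87.9 MPa (compressive)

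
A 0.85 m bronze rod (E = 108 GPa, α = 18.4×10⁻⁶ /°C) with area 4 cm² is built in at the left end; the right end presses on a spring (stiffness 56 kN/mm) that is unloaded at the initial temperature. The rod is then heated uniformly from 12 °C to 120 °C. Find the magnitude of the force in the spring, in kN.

Free thermal expansion: δ_free = αΔT L = 18.4×10⁻⁶ × 108 × 850 = 1.689 mm.
With a force P in the spring, the elastic change of the rod is PL/(AE) and that of the spring is P/k; compatibility requires their sum to equal δ_free.
So P = δ_free / [L/(AE) + 1/k] = 1.689 / [ 850/(400×108×10³) + 1/(56×10³) ].
P = 1.689 / 3.753×10⁻⁵ = 45000 N.

P ≈ 45 kN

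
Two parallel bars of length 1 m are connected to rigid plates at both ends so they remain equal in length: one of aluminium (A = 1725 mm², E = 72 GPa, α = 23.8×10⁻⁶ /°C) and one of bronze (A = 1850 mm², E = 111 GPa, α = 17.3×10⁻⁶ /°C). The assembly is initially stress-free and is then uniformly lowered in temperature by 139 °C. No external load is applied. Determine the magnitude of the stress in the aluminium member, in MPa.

The aluminium has the larger α, so on cooling it would change length more than the bronze if both were free. The rigid plates force a common final length, so the aluminium is put into tension and the bronze into compression, with equal and opposite forces P (no external load).
Equating the net (thermal + elastic) strains gives |α₁ − α₂|·ΔT = P·[1/(A₁E₁) + 1/(A₂E₂)].
|α₁ − α₂|·ΔT = 6.5×10⁻⁶ × 139 = 0.0009035.
1/(A₁E₁) + 1/(A₂E₂) = 1/(1725×72×10³) + 1/(1850×111×10³) = 1.292×10⁻⁸ N⁻¹.
P = 0.0009035 / 1.292×10⁻⁸ = 69920 N = 69.92 kN.
σ_{aluminium} = P/A₁ = 69920/1725 = 40.54 MPa, tensile.

σ ≈ 40.5 MPa (tensile)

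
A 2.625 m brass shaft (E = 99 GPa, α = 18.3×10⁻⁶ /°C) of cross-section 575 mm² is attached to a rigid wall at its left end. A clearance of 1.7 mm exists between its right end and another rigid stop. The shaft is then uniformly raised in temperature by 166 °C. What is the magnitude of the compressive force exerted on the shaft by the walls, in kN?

P ≈ 136 kN

Unrestrained expansion: δ_free = αΔT L = 18.3×10⁻⁶ × 166 × 2625 = 7.974 mm.
After closing the 1.7 mm clearance, 7.974 − 1.7 = 6.274 mm of expansion remains to be suppressed by the wall.
Compatibility: PL/(AE) = 6.274 mm, so σ = P/A = E × (6.274/2625) = 236.6 MPa.
P = σA = 236.6 × 575 = 136.1 kN.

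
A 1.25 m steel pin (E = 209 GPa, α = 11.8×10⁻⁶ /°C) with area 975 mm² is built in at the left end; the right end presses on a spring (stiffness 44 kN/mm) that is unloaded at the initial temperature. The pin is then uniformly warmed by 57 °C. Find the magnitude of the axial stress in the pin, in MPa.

Free thermal expansion: δ_free = αΔT L = 11.8×10⁻⁶ × 57 × 1250 = 0.8407 mm.
Let P be the compressive force at the spring. The pin shortens elastically by PL/(AE) and the spring compresses by P/k; together these equal δ_free.
So P = δ_free / [L/(AE) + 1/k] = 0.8407 / [ 1250/(975×209×10³) + 1/(44×10³) ].
P = 0.8407 / 2.886×10⁻⁵ = 29130 N.
σ = P/A = 29130/975 = 29.88 MPa.

σ ≈ 29.9 MPa (compressive)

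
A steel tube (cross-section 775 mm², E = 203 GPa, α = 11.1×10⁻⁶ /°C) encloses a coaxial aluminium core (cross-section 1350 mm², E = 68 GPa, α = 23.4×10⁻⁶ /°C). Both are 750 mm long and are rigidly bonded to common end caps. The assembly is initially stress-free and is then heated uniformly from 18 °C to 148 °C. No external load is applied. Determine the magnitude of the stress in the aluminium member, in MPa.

σ ≈ 68.7 MPa (compressive)

The aluminium has the larger α, so on heating it would change length more than the steel if both were free. The rigid plates force a common final length, so the aluminium is put into compression and the steel into tension, with equal and opposite forces P (no external load).
Compatibility of the two members (thermal + elastic change equal): (α₁ − α₂)ΔT = P·[1/(A₁E₁) + 1/(A₂E₂)].
|α₁ − α₂|·ΔT = 12.3×10⁻⁶ × 130 = 0.001599.
1/(A₁E₁) + 1/(A₂E₂) = 1/(775×203×10³) + 1/(1350×68×10³) = 1.725×10⁻⁸ N⁻¹.
P = 0.001599 / 1.725×10⁻⁸ = 92700 N = 92.7 kN.
σ_{aluminium} = P/A₂ = 92700/1350 = 68.67 MPa, compressive.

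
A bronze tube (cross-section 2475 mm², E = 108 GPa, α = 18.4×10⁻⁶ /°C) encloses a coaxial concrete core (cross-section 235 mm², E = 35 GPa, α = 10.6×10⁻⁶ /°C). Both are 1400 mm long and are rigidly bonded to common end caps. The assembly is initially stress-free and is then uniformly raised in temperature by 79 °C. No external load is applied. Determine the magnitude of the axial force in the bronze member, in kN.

Equilibrium of a rigid end plate with no external load gives equal and opposite internal forces ±P in the two members. Since α_{bronze} > α_{concrete}, heating drives the bronze into compression and the concrete into tension.
Setting the final lengths equal and cancelling L: (α₁ − α₂)ΔT = P/(A₁E₁) + P/(A₂E₂).
|α₁ − α₂|·ΔT = 7.8×10⁻⁶ × 79 = 0.0006162.
1/(A₁E₁) + 1/(A₂E₂) = 1/(2475×108×10³) + 1/(235×35×10³) = 1.253×10⁻⁷ N⁻¹.
So P = 0.0006162 / 1.253×10⁻⁷ = 4.917 kN.

P ≈ 4.92 kN (compressive in the bronze)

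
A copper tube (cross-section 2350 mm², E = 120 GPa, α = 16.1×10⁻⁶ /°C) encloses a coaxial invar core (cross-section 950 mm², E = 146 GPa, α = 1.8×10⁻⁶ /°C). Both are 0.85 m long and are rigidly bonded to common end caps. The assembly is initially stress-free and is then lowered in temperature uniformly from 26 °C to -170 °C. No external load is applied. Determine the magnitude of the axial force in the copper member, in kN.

P ≈ 261 kN (tensile in the copper)

The copper has the larger α, so on cooling it would change length more than the invar if both were free. The rigid plates force a common final length, so the copper is put into tension and the invar into compression, with equal and opposite forces P (no external load).
Compatibility of the two members (thermal + elastic change equal): (α₁ − α₂)ΔT = P·[1/(A₁E₁) + 1/(A₂E₂)].
|α₁ − α₂|·ΔT = 14.3×10⁻⁶ × 196 = 0.002803.
1/(A₁E₁) + 1/(A₂E₂) = 1/(2350×120×10³) + 1/(950×146×10³) = 1.076×10⁻⁸ N⁻¹.
So P = 0.002803 / 1.076×10⁻⁸ = 260.6 kN.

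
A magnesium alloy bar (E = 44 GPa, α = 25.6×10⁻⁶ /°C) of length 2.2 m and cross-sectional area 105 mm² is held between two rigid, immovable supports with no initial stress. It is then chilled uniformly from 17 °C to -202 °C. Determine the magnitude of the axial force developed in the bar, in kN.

P ≈ 25.9 kN (tensile)

The ends cannot move, so σ = EαΔT = 44×10³ × 25.6×10⁻⁶ × 219 = 246.7 MPa.
Axial force P = σA = 246.7 × 105 = 25900 N = 25.9 kN, tensile.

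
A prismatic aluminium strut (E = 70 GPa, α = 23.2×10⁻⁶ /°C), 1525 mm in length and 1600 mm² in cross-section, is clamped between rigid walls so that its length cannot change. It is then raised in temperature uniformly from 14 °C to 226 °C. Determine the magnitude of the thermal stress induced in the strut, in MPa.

Because both ends are immovable the net strain is zero, and the suppressed thermal strain is αΔT = 23.2×10⁻⁶ × 212 = 4918.4×10⁻⁶.
The stress required to suppress this strain is σ = Eε = 70×10³ × 4918.4×10⁻⁶ = 344.3 MPa, compressive since the strut is trying to expand.

σ ≈ 344 MPa (compressive)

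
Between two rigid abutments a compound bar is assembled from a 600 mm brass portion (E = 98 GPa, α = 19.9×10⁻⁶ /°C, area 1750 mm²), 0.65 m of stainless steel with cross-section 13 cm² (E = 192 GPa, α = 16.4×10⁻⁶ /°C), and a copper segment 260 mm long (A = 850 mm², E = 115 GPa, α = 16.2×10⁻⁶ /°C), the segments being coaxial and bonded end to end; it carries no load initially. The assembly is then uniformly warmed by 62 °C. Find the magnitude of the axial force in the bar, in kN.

With the walls removed the bar would change length by δ_free = Σ αᵢΔT Lᵢ = 19.9×10⁻⁶×62×600 + 16.4×10⁻⁶×62×650 + 16.2×10⁻⁶×62×260 = 1.662 mm.
Since the ends are fixed, an axial force P builds up, equal in every segment, with P · Σ Lᵢ/(AᵢEᵢ) = δ_free.
Σ Lᵢ/(AᵢEᵢ) = 600/(1750×98×10³) + 650/(1300×192×10³) + 260/(850×115×10³) = 8.763×10⁻⁶ mm/N.
Hence P = δ_free / Σ(L/AE) = 1.662/8.763×10⁻⁶ = 189.7 kN (compressive).

P ≈ 190 kN (compressive)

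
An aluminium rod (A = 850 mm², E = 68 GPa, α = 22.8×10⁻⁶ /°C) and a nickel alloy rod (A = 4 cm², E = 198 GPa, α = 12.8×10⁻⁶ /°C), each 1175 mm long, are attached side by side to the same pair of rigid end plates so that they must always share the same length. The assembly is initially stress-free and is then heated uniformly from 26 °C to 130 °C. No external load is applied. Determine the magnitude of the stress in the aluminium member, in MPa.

σ ≈ 40.9 MPa (compressive)

Equilibrium of a rigid end plate with no external load gives equal and opposite internal forces ±P in the two members. Since α_{aluminium} > α_{nickel alloy}, heating drives the aluminium into compression and the nickel alloy into tension.
Setting the final lengths equal and cancelling L: (α₁ − α₂)ΔT = P/(A₁E₁) + P/(A₂E₂).
|α₁ − α₂|·ΔT = 10×10⁻⁶ × 104 = 0.00104.
1/(A₁E₁) + 1/(A₂E₂) = 1/(850×68×10³) + 1/(400×198×10³) = 2.993×10⁻⁸ N⁻¹.
So P = 0.00104 / 2.993×10⁻⁸ = 34.75 kN.
σ_{aluminium} = P/A₁ = 34750/850 = 40.88 MPa, compressive.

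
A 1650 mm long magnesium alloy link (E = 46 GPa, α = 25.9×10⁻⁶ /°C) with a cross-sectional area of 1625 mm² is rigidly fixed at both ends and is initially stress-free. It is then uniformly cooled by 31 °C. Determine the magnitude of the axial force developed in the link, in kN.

P ≈ 60 kN (tensile)

Full restraint means ε = 0, so the stress is σ = EαΔT = 46×10³ × 25.9×10⁻⁶ × 31 = 36.93 MPa.
Then P = σA = 36.93 × 1625 mm² = 60.02 kN, tensile.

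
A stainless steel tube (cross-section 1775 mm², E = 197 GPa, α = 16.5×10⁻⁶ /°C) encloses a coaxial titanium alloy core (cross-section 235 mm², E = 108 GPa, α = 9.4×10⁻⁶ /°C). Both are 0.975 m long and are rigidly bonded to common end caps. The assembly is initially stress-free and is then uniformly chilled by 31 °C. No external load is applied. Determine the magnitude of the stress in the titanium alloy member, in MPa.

σ ≈ 22.2 MPa (compressive)

The stainless steel has the larger α, so on cooling it would change length more than the titanium alloy if both were free. The rigid plates force a common final length, so the stainless steel is put into tension and the titanium alloy into compression, with equal and opposite forces P (no external load).
Equating the net (thermal + elastic) strains gives |α₁ − α₂|·ΔT = P·[1/(A₁E₁) + 1/(A₂E₂)].
|α₁ − α₂|·ΔT = 7.1×10⁻⁶ × 31 = 0.0002201.
1/(A₁E₁) + 1/(A₂E₂) = 1/(1775×197×10³) + 1/(235×108×10³) = 4.226×10⁻⁸ N⁻¹.
So P = 0.0002201 / 4.226×10⁻⁸ = 5.208 kN.
σ_{titanium alloy} = P/A₂ = 5208/235 = 22.16 MPa, compressive.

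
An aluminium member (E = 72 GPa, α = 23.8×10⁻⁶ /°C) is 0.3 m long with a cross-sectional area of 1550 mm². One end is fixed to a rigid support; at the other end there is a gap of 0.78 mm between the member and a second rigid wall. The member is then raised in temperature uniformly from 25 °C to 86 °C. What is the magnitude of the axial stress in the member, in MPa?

Unrestrained expansion: δ_free = αΔT L = 23.8×10⁻⁶ × 61 × 300 = 0.4355 mm.
This is smaller than the 0.78 mm clearance, so the member expands freely without reaching the stop — the stress is zero.

σ ≈ 0 MPa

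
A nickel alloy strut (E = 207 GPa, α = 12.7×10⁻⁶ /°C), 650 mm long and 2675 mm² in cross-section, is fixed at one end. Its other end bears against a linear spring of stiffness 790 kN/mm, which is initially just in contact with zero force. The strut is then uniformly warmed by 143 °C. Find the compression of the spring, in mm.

δ ≈ 0.612 mm

If the spring were absent the strut would lengthen by αΔT L = 12.7×10⁻⁶ × 143 × 650 = 1.18 mm.
Let P be the compressive force at the spring. The strut shortens elastically by PL/(AE) and the spring compresses by P/k; together these equal δ_free.
So P = δ_free / [L/(AE) + 1/k] = 1.18 / [ 650/(2675×207×10³) + 1/(790×10³) ].
P = 1.18 / 2.44×10⁻⁶ = 483900 N.
Spring compression = P/k = 483900/(790×10³) = 0.6125 mm.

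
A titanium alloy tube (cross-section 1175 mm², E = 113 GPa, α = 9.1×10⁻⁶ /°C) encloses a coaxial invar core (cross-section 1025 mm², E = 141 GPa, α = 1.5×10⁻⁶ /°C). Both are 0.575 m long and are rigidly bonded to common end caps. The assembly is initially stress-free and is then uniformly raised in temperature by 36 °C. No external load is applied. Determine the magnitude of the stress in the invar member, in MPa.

σ ≈ 18.5 MPa (tensile)

Both members must finish at the same length. With the larger α, the titanium alloy tends to over-expand; the plates restrain it, putting the titanium alloy in compression and the invar in tension. With no external load the two internal forces are equal and opposite, magnitude P.
Equating the net (thermal + elastic) strains gives |α₁ − α₂|·ΔT = P·[1/(A₁E₁) + 1/(A₂E₂)].
|α₁ − α₂|·ΔT = 7.6×10⁻⁶ × 36 = 0.0002736.
1/(A₁E₁) + 1/(A₂E₂) = 1/(1175×113×10³) + 1/(1025×141×10³) = 1.445×10⁻⁸ N⁻¹.
P = 0.0002736 / 1.445×10⁻⁸ = 18930 N = 18.93 kN.
σ_{invar} = P/A₂ = 18930/1025 = 18.47 MPa, tensile.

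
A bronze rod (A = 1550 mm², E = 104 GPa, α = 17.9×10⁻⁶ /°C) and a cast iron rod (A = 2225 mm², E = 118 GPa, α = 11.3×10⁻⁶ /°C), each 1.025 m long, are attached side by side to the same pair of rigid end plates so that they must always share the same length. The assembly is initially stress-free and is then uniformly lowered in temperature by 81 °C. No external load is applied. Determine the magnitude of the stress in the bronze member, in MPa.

The bronze has the larger α, so on cooling it would change length more than the cast iron if both were free. The rigid plates force a common final length, so the bronze is put into tension and the cast iron into compression, with equal and opposite forces P (no external load).
Compatibility of the two members (thermal + elastic change equal): (α₁ − α₂)ΔT = P·[1/(A₁E₁) + 1/(A₂E₂)].
|α₁ − α₂|·ΔT = 6.6×10⁻⁶ × 81 = 0.0005346.
1/(A₁E₁) + 1/(A₂E₂) = 1/(1550×104×10³) + 1/(2225×118×10³) = 1.001×10⁻⁸ N⁻¹.
P = 0.0005346 / 1.001×10⁻⁸ = 53390 N = 53.39 kN.
σ_{bronze} = P/A₁ = 53390/1550 = 34.45 MPa, tensile.

σ ≈ 34.4 MPa (tensile)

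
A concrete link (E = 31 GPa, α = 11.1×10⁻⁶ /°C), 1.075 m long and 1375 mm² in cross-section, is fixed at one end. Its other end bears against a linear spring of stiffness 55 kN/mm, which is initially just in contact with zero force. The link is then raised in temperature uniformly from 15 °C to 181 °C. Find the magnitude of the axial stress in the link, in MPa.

Free thermal expansion: δ_free = αΔT L = 11.1×10⁻⁶ × 166 × 1075 = 1.981 mm.
Let P be the compressive force at the spring. The link shortens elastically by PL/(AE) and the spring compresses by P/k; together these equal δ_free.
So P = δ_free / [L/(AE) + 1/k] = 1.981 / [ 1075/(1375×31×10³) + 1/(55×10³) ].
P = 1.981 / 4.34×10⁻⁵ = 45640 N.
σ = P/A = 45640/1375 = 33.19 MPa.

σ ≈ 33.2 MPa (compressive)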